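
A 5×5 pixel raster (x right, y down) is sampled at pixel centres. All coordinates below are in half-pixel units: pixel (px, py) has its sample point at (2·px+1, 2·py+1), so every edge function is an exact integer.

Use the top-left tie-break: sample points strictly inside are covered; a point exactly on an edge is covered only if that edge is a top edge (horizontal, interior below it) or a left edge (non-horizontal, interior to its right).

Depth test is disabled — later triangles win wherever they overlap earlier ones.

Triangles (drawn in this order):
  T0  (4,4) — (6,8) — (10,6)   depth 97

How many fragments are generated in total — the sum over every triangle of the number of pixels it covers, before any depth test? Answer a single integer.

T0:
  2·area = 20  (B↔C swapped to make it positive)
  edge (4, 4)→(10, 6): d=(6,2) right/bottom  bias=-1
  edge (10, 6)→(6, 8): d=(-4,2) right/bottom  bias=-1
  edge (6, 8)→(4, 4): d=(-2,-4) top-left  bias=+0
    (0,1)@(1, 3): e=[0,30,-10] → .  [on edge]
    (2,2)@(5, 5): e=[4,14,2] → X
    (3,2)@(7, 5): e=[0,10,10] → .  [on edge]
    (2,3)@(5, 7): e=[16,6,-2] → .
    (3,3)@(7, 7): e=[12,2,6] → X
    (4,3)@(9, 7): e=[8,-2,14] → .
    (3,4)@(7, 9): e=[24,-6,2] → .
  covered (2 px):
    . . . . .
    . . . . .
    . . X . .
    . . . X .
    . . . . .

Final: 2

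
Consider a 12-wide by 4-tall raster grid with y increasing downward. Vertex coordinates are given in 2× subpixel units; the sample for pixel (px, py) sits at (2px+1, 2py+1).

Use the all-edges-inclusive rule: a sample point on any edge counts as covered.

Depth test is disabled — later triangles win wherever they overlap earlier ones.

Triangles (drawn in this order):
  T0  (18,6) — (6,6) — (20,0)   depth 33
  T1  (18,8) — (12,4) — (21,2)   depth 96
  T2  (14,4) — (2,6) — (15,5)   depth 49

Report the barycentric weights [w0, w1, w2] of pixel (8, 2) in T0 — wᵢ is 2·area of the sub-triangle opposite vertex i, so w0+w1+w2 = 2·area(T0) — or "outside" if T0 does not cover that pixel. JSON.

T0:
  2·area = 72
  edge (18, 6)→(6, 6): d=(-12,0) inclusive
  edge (6, 6)→(20, 0): d=(14,-6) inclusive
  edge (20, 0)→(18, 6): d=(-2,6) inclusive
    (9,0)@(19, 1): e=[60,8,4] → █
    (10,0)@(21, 1): e=[60,20,-8] → ·
    (6,1)@(13, 3): e=[36,0,36] → █  [on edge]
    (7,1)@(15, 3): e=[36,12,24] → █
    (8,1)@(17, 3): e=[36,24,12] → █
    (9,1)@(19, 3): e=[36,36,0] → █  [on edge]
    (10,1)@(21, 3): e=[36,48,-12] → ·
    (4,2)@(9, 5): e=[12,4,56] → █
    (5,2)@(11, 5): e=[12,16,44] → █
    (9,2)@(19, 5): e=[12,64,-4] → ·
    (4,3)@(9, 7): e=[-12,32,52] → ·
    (5,3)@(11, 7): e=[-12,44,40] → ·
  covered (10 px):
    · · · · · · · · · █ · ·
    · · · · · · █ █ █ █ · ·
    · · · · █ █ █ █ █ · · ·
    · · · · · · · · · · · ·
T1:
  2·area = 48
  edge (18, 8)→(12, 4): d=(-6,-4) inclusive
  edge (12, 4)→(21, 2): d=(9,-2) inclusive
  edge (21, 2)→(18, 8): d=(-3,6) inclusive
    (8,1)@(17, 3): e=[26,1,21] → █
    (9,1)@(19, 3): e=[34,5,9] → █
    (10,1)@(21, 3): e=[42,9,-3] → ·
    (7,2)@(15, 5): e=[6,15,27] → █
    (10,2)@(21, 5): e=[30,27,-9] → ·
    (7,3)@(15, 7): e=[-6,33,21] → ·
    (8,3)@(17, 7): e=[2,37,9] → █
    (9,3)@(19, 7): e=[10,41,-3] → ·
  covered (6 px):
    · · · · · · · · · · · ·
    · · · · · · · · █ █ · ·
    · · · · · · · █ █ █ · ·
    · · · · · · · · █ · · ·
T2:
  2·area = 14  (B↔C swapped to make it positive)
  edge (14, 4)→(15, 5): d=(1,1) inclusive
  edge (15, 5)→(2, 6): d=(-13,1) inclusive
  edge (2, 6)→(14, 4): d=(12,-2) inclusive
    (5,0)@(11, 1): e=[0,56,-42] → ·  [on edge]
    (6,1)@(13, 3): e=[0,28,-14] → ·  [on edge]
    (4,2)@(9, 5): e=[6,6,2] → █
    (5,2)@(11, 5): e=[4,4,6] → █
    (6,2)@(13, 5): e=[2,2,10] → █
    (7,2)@(15, 5): e=[0,0,14] → █  [on edge]
    (8,2)@(17, 5): e=[-2,-2,18] → ·
    (4,3)@(9, 7): e=[8,-20,26] → ·
    (5,3)@(11, 7): e=[6,-22,30] → ·
    (6,3)@(13, 7): e=[4,-24,34] → ·
    (7,3)@(15, 7): e=[2,-26,38] → ·
    (8,3)@(17, 7): e=[0,-28,42] → ·  [on edge]
  covered (4 px):
    · · · · · · · · · · · ·
    · · · · · · · · · · · ·
    · · · · █ █ █ █ · · · ·
    · · · · · · · · · · · ·

Final: [52,8,12]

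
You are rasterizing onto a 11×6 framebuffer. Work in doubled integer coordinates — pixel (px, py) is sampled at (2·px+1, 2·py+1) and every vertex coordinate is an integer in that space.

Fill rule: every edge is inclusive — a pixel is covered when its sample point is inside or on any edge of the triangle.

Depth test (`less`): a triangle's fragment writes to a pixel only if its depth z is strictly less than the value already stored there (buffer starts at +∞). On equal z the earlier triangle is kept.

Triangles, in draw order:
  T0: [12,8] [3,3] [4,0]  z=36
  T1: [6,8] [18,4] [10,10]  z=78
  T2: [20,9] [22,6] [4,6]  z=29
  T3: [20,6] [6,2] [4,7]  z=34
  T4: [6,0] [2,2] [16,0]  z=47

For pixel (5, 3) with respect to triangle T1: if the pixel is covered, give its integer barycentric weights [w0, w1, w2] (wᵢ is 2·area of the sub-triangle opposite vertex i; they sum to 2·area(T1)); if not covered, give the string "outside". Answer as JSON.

T0:
  2·area = 32
  edge (12, 8)→(3, 3): d=(-9,-5) inclusive
  edge (3, 3)→(4, 0): d=(1,-3) inclusive
  edge (4, 0)→(12, 8): d=(8,8) inclusive
    (2,0)@(5, 1): e=[28,4,0] → █  [on edge]
    (3,0)@(7, 1): e=[38,10,-16] → ·
    (1,1)@(3, 3): e=[0,0,32] → █  [on edge]
    (3,1)@(7, 3): e=[20,12,0] → █  [on edge]
    (4,1)@(9, 3): e=[30,18,-16] → ·
    (1,2)@(3, 5): e=[-18,2,48] → ·
    (2,2)@(5, 5): e=[-8,8,32] → ·
    (3,2)@(7, 5): e=[2,14,16] → █
    (4,2)@(9, 5): e=[12,20,0] → █  [on edge]
    (5,2)@(11, 5): e=[22,26,-16] → ·
    (3,3)@(7, 7): e=[-16,16,32] → ·
    (4,3)@(9, 7): e=[-6,22,16] → ·
    (5,3)@(11, 7): e=[4,28,0] → █  [on edge]
    (0,4)@(1, 9): e=[-64,0,96] → ·  [on edge]
    (6,4)@(13, 9): e=[-4,36,0] → ·  [on edge]
    (7,5)@(15, 11): e=[-12,44,0] → ·  [on edge]
  covered (7 px):
    · · █ · · · · · · · ·
    · █ █ █ · · · · · · ·
    · · · █ █ · · · · · ·
    · · · · · █ · · · · ·
    · · · · · · · · · · ·
    · · · · · · · · · · ·
T1:
  2·area = 40
  edge (6, 8)→(18, 4): d=(12,-4) inclusive
  edge (18, 4)→(10, 10): d=(-8,6) inclusive
  edge (10, 10)→(6, 8): d=(-4,-2) inclusive
    (10,1)@(21, 3): e=[0,-10,50] → ·  [on edge]
    (7,2)@(15, 5): e=[0,10,30] → █  [on edge]
    (8,2)@(17, 5): e=[8,-2,34] → ·
    (4,3)@(9, 7): e=[0,30,10] → █  [on edge]
    (5,3)@(11, 7): e=[8,18,14] → █
    (6,3)@(13, 7): e=[16,6,18] → █
    (7,3)@(15, 7): e=[24,-6,22] → ·
    (1,4)@(3, 9): e=[0,50,-10] → ·  [on edge]
    (4,4)@(9, 9): e=[24,14,2] → █
    (6,4)@(13, 9): e=[40,-10,10] → ·
    (4,5)@(9, 11): e=[48,-2,-6] → ·
    (5,5)@(11, 11): e=[56,-14,-2] → ·
  covered (6 px):
    · · · · · · · · · · ·
    · · · · · · · · · · ·
    · · · · · · · █ · · ·
    · · · · █ █ █ · · · ·
    · · · · █ █ · · · · ·
    · · · · · · · · · · ·
T2:
  2·area = 54  (B↔C swapped to make it positive)
  edge (20, 9)→(4, 6): d=(-16,-3) inclusive
  edge (4, 6)→(22, 6): d=(18,0) inclusive
  edge (22, 6)→(20, 9): d=(-2,3) inclusive
    (5,3)@(11, 7): e=[5,18,31] → █
    (6,3)@(13, 7): e=[11,18,25] → █
    (7,3)@(15, 7): e=[17,18,19] → █
    (8,3)@(17, 7): e=[23,18,13] → █
    (9,3)@(19, 7): e=[29,18,7] → █
    (10,3)@(21, 7): e=[35,18,1] → █
    (5,4)@(11, 9): e=[-27,54,27] → ·
    (6,4)@(13, 9): e=[-21,54,21] → ·
    (7,4)@(15, 9): e=[-15,54,15] → ·
    (8,4)@(17, 9): e=[-9,54,9] → ·
    (9,4)@(19, 9): e=[-3,54,3] → ·
    (10,4)@(21, 9): e=[3,54,-3] → ·
  covered (6 px):
    · · · · · · · · · · ·
    · · · · · · · · · · ·
    · · · · · · · · · · ·
    · · · · · █ █ █ █ █ █
    · · · · · · · · · · ·
    · · · · · · · · · · ·
T3:
  2·area = 78  (B↔C swapped to make it positive)
  edge (20, 6)→(4, 7): d=(-16,1) inclusive
  edge (4, 7)→(6, 2): d=(2,-5) inclusive
  edge (6, 2)→(20, 6): d=(14,4) inclusive
    (3,1)@(7, 3): e=[61,7,10] → █
    (4,1)@(9, 3): e=[59,17,2] → █
    (5,1)@(11, 3): e=[57,27,-6] → ·
    (2,2)@(5, 5): e=[31,1,46] → █
    (5,2)@(11, 5): e=[25,31,22] → █
    (6,2)@(13, 5): e=[23,41,14] → █
    (7,2)@(15, 5): e=[21,51,6] → █
    (8,2)@(17, 5): e=[19,61,-2] → ·
    (2,3)@(5, 7): e=[-1,5,74] → ·
    (3,3)@(7, 7): e=[-3,15,66] → ·
    (4,3)@(9, 7): e=[-5,25,58] → ·
    (5,3)@(11, 7): e=[-7,35,50] → ·
  covered (8 px):
    · · · · · · · · · · ·
    · · · █ █ · · · · · ·
    · · █ █ █ █ █ █ · · ·
    · · · · · · · · · · ·
    · · · · · · · · · · ·
    · · · · · · · · · · ·
T4:
  2·area = 20  (B↔C swapped to make it positive)
  edge (6, 0)→(16, 0): d=(10,0) inclusive
  edge (16, 0)→(2, 2): d=(-14,2) inclusive
  edge (2, 2)→(6, 0): d=(4,-2) inclusive
    (2,0)@(5, 1): e=[10,8,2] → █
    (3,0)@(7, 1): e=[10,4,6] → █
    (4,0)@(9, 1): e=[10,0,10] → █  [on edge]
    (5,0)@(11, 1): e=[10,-4,14] → ·
    (2,1)@(5, 3): e=[30,-20,10] → ·
    (3,1)@(7, 3): e=[30,-24,14] → ·
    (4,1)@(9, 3): e=[30,-28,18] → ·
  covered (3 px):
    · · █ █ █ · · · · · ·
    · · · · · · · · · · ·
    · · · · · · · · · · ·
    · · · · · · · · · · ·
    · · · · · · · · · · ·
    · · · · · · · · · · ·

Final: [18,14,8]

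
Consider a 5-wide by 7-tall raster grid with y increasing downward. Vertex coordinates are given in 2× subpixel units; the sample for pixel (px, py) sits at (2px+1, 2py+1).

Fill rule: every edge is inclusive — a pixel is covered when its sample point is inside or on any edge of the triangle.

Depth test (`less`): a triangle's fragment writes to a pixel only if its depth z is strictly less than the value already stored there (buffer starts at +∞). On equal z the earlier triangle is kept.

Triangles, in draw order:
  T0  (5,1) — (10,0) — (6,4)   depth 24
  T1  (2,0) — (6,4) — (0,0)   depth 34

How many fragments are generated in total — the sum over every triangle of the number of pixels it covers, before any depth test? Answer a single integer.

T0:
  2·area = 16
  edge (5, 1)→(10, 0): d=(5,-1) inclusive
  edge (10, 0)→(6, 4): d=(-4,4) inclusive
  edge (6, 4)→(5, 1): d=(-1,-3) inclusive
    (2,0)@(5, 1): e=[0,16,0] → █  [on edge]
    (3,0)@(7, 1): e=[2,8,6] → █
    (4,0)@(9, 1): e=[4,0,12] → █  [on edge]
    (2,1)@(5, 3): e=[10,8,-2] → ·
    (3,1)@(7, 3): e=[12,0,4] → █  [on edge]
    (4,1)@(9, 3): e=[14,-8,10] → ·
    (2,2)@(5, 5): e=[20,0,-4] → ·  [on edge]
    (3,2)@(7, 5): e=[22,-8,2] → ·
    (1,3)@(3, 7): e=[28,0,-12] → ·  [on edge]
    (3,3)@(7, 7): e=[32,-16,0] → ·  [on edge]
    (0,4)@(1, 9): e=[36,0,-20] → ·  [on edge]
    (4,6)@(9, 13): e=[64,-48,0] → ·  [on edge]
  covered (4 px):
    · · █ █ █
    · · · █ ·
    · · · · ·
    · · · · ·
    · · · · ·
    · · · · ·
    · · · · ·
T1:
  2·area = 8
  edge (2, 0)→(6, 4): d=(4,4) inclusive
  edge (6, 4)→(0, 0): d=(-6,-4) inclusive
  edge (0, 0)→(2, 0): d=(2,0) inclusive
    (1,0)@(3, 1): e=[0,6,2] → █  [on edge]
    (2,0)@(5, 1): e=[-8,14,2] → ·
    (1,1)@(3, 3): e=[8,-6,6] → ·
    (2,1)@(5, 3): e=[0,2,6] → █  [on edge]
    (3,1)@(7, 3): e=[-8,10,6] → ·
    (2,2)@(5, 5): e=[8,-10,10] → ·
    (3,2)@(7, 5): e=[0,-2,10] → ·  [on edge]
    (4,3)@(9, 7): e=[0,-6,14] → ·  [on edge]
  covered (2 px):
    · █ · · ·
    · · █ · ·
    · · · · ·
    · · · · ·
    · · · · ·
    · · · · ·
    · · · · ·

Answer: 6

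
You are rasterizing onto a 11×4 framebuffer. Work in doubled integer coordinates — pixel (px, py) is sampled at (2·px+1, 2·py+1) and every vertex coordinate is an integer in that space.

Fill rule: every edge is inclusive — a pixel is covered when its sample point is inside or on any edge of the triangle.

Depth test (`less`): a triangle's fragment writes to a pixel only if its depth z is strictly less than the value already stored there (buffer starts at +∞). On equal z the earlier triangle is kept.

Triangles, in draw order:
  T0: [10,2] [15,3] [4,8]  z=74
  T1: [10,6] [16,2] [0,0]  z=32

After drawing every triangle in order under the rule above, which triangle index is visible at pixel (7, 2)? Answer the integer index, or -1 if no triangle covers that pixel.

T0:
  2·area = 36
  edge (10, 2)→(15, 3): d=(5,1) inclusive
  edge (15, 3)→(4, 8): d=(-11,5) inclusive
  edge (4, 8)→(10, 2): d=(6,-6) inclusive
    (2,0)@(5, 1): e=[0,72,-36] → ·  [on edge]
    (5,0)@(11, 1): e=[-6,42,0] → ·  [on edge]
    (4,1)@(9, 3): e=[6,30,0] → █  [on edge]
    (5,1)@(11, 3): e=[4,20,12] → █
    (6,1)@(13, 3): e=[2,10,24] → █
    (7,1)@(15, 3): e=[0,0,36] → █  [on edge]
    (8,1)@(17, 3): e=[-2,-10,48] → ·
    (3,2)@(7, 5): e=[18,18,0] → █  [on edge]
    (5,2)@(11, 5): e=[14,-2,24] → ·
    (6,2)@(13, 5): e=[12,-12,36] → ·
    (7,2)@(15, 5): e=[10,-22,48] → ·
    (2,3)@(5, 7): e=[30,6,0] → █  [on edge]
  covered (7 px):
    · · · · · · · · · · ·
    · · · · █ █ █ █ · · ·
    · · · █ █ · · · · · ·
    · · █ · · · · · · · ·
T1:
  2·area = 76  (B↔C swapped to make it positive)
  edge (10, 6)→(0, 0): d=(-10,-6) inclusive
  edge (0, 0)→(16, 2): d=(16,2) inclusive
  edge (16, 2)→(10, 6): d=(-6,4) inclusive
    (1,0)@(3, 1): e=[8,10,58] → █
    (2,0)@(5, 1): e=[20,6,50] → █
    (3,0)@(7, 1): e=[32,2,42] → █
    (4,0)@(9, 1): e=[44,-2,34] → ·
    (1,1)@(3, 3): e=[-12,42,46] → ·
    (2,1)@(5, 3): e=[0,38,38] → █  [on edge]
    (4,1)@(9, 3): e=[24,30,22] → █
    (5,1)@(11, 3): e=[36,26,14] → █
    (6,1)@(13, 3): e=[48,22,6] → █
    (7,1)@(15, 3): e=[60,18,-2] → ·
    (2,2)@(5, 5): e=[-20,70,26] → ·
    (3,2)@(7, 5): e=[-8,66,18] → ·
  covered (10 px):
    · █ █ █ · · · · · · ·
    · · █ █ █ █ █ · · · ·
    · · · · █ █ · · · · ·
    · · · · · · · · · · ·

Z-buffer (winner per pixel, '.' = empty):
  . 1 1 1 . . . . . . .
  . . 1 1 1 1 1 0 . . .
  . . . 0 1 1 . . . . .
  . . 0 . . . . . . . .

Answer: -1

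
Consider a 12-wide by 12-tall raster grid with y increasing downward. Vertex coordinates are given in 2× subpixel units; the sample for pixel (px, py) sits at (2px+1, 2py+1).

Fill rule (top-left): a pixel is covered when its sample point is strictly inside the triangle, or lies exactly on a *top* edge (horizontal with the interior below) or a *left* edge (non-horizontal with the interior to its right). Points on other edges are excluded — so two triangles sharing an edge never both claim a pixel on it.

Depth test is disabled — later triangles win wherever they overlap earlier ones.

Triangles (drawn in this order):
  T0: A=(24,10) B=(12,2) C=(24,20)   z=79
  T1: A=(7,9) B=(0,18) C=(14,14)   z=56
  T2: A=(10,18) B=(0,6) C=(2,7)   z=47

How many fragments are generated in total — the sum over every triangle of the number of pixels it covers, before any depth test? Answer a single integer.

T0:
  2·area = 120  (B↔C swapped to make it positive)
  edge (24, 10)→(24, 20): d=(0,10) right/bottom  bias=-1
  edge (24, 20)→(12, 2): d=(-12,-18) top-left  bias=+0
  edge (12, 2)→(24, 10): d=(12,8) right/bottom  bias=-1
    (6,1)@(13, 3): e=[110,6,4] → #
    (7,1)@(15, 3): e=[90,42,-12] → ·
    (6,2)@(13, 5): e=[110,-18,28] → ·
    (7,2)@(15, 5): e=[90,18,12] → #
    (8,2)@(17, 5): e=[70,54,-4] → ·
    (7,3)@(15, 7): e=[90,-6,36] → ·
    (8,3)@(17, 7): e=[70,30,20] → #
    (9,3)@(19, 7): e=[50,66,4] → #
    (10,3)@(21, 7): e=[30,102,-12] → ·
    (8,4)@(17, 9): e=[70,6,44] → #
    (10,4)@(21, 9): e=[30,78,12] → #
    (11,4)@(23, 9): e=[10,114,-4] → ·
  covered (15 px):
    · · · · · · · · · · · ·
    · · · · · · # · · · · ·
    · · · · · · · # · · · ·
    · · · · · · · · # # · ·
    · · · · · · · · # # # ·
    · · · · · · · · · # # #
    · · · · · · · · · · # #
    · · · · · · · · · · # #
    · · · · · · · · · · · #
    · · · · · · · · · · · ·
    · · · · · · · · · · · ·
    · · · · · · · · · · · ·
T1:
  2·area = 98  (B↔C swapped to make it positive)
  edge (7, 9)→(14, 14): d=(7,5) right/bottom  bias=-1
  edge (14, 14)→(0, 18): d=(-14,4) right/bottom  bias=-1
  edge (0, 18)→(7, 9): d=(7,-9) top-left  bias=+0
    (3,4)@(7, 9): e=[0,98,0] → ·  [on edge]
    (3,5)@(7, 11): e=[14,70,14] → #
    (4,5)@(9, 11): e=[4,62,32] → #
    (5,5)@(11, 11): e=[-6,54,50] → ·
    (2,6)@(5, 13): e=[38,50,10] → #
    (5,6)@(11, 13): e=[8,26,64] → #
    (6,6)@(13, 13): e=[-2,18,82] → ·
    (1,7)@(3, 15): e=[62,30,6] → #
    (5,7)@(11, 15): e=[22,-2,78] → ·
    (0,8)@(1, 17): e=[86,10,2] → #
    (2,8)@(5, 17): e=[66,-6,38] → ·
    (3,8)@(7, 17): e=[56,-14,56] → ·
    (10,9)@(21, 19): e=[0,-98,196] → ·  [on edge]
  covered (12 px):
    · · · · · · · · · · · ·
    · · · · · · · · · · · ·
    · · · · · · · · · · · ·
    · · · · · · · · · · · ·
    · · · · · · · · · · · ·
    · · · # # · · · · · · ·
    · · # # # # · · · · · ·
    · # # # # · · · · · · ·
    # # · · · · · · · · · ·
    · · · · · · · · · · · ·
    · · · · · · · · · · · ·
    · · · · · · · · · · · ·
T2:
  2·area = 14
  edge (10, 18)→(0, 6): d=(-10,-12) top-left  bias=+0
  edge (0, 6)→(2, 7): d=(2,1) right/bottom  bias=-1
  edge (2, 7)→(10, 18): d=(8,11) right/bottom  bias=-1
    (0,3)@(1, 7): e=[2,1,11] → #
    (1,3)@(3, 7): e=[26,-1,-11] → ·
    (0,4)@(1, 9): e=[-18,5,27] → ·
    (1,4)@(3, 9): e=[6,3,5] → #
    (2,4)@(5, 9): e=[30,1,-17] → ·
    (1,5)@(3, 11): e=[-14,7,21] → ·
  covered (2 px):
    · · · · · · · · · · · ·
    · · · · · · · · · · · ·
    · · · · · · · · · · · ·
    # · · · · · · · · · · ·
    · # · · · · · · · · · ·
    · · · · · · · · · · · ·
    · · · · · · · · · · · ·
    · · · · · · · · · · · ·
    · · · · · · · · · · · ·
    · · · · · · · · · · · ·
    · · · · · · · · · · · ·
    · · · · · · · · · · · ·

Final: 29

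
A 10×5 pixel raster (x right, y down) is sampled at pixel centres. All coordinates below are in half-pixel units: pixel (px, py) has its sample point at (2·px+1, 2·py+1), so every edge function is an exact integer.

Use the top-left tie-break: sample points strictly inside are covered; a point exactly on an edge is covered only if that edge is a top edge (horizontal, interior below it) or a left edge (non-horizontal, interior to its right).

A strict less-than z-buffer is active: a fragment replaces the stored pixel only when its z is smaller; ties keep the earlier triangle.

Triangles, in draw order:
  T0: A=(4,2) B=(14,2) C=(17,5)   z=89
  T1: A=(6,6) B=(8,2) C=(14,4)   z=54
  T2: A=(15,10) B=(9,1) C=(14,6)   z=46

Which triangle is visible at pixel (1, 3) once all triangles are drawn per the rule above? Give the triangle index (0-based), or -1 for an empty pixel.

T0:
  2·area = 30
  edge (4, 2)→(14, 2): d=(10,0) top-left  bias=+0
  edge (14, 2)→(17, 5): d=(3,3) right/bottom  bias=-1
  edge (17, 5)→(4, 2): d=(-13,-3) top-left  bias=+0
    (6,0)@(13, 1): e=[-10,0,40] → ·  [on edge]
    (4,1)@(9, 3): e=[10,18,2] → #
    (5,1)@(11, 3): e=[10,12,8] → #
    (6,1)@(13, 3): e=[10,6,14] → #
    (7,1)@(15, 3): e=[10,0,20] → ·  [on edge]
    (4,2)@(9, 5): e=[30,24,-24] → ·
    (5,2)@(11, 5): e=[30,18,-18] → ·
    (6,2)@(13, 5): e=[30,12,-12] → ·
    (8,2)@(17, 5): e=[30,0,0] → ·  [on edge]
    (9,3)@(19, 7): e=[50,0,-20] → ·  [on edge]
  covered (3 px):
    · · · · · · · · · ·
    · · · · # # # · · ·
    · · · · · · · · · ·
    · · · · · · · · · ·
    · · · · · · · · · ·
T1:
  2·area = 28
  edge (6, 6)→(8, 2): d=(2,-4) top-left  bias=+0
  edge (8, 2)→(14, 4): d=(6,2) right/bottom  bias=-1
  edge (14, 4)→(6, 6): d=(-8,2) right/bottom  bias=-1
    (2,0)@(5, 1): e=[-14,0,42] → ·  [on edge]
    (4,1)@(9, 3): e=[6,4,18] → #
    (5,1)@(11, 3): e=[14,0,14] → ·  [on edge]
    (3,2)@(7, 5): e=[2,20,6] → #
    (5,2)@(11, 5): e=[18,12,-2] → ·
    (8,2)@(17, 5): e=[42,0,-14] → ·  [on edge]
    (3,3)@(7, 7): e=[6,32,-10] → ·
    (4,3)@(9, 7): e=[14,28,-14] → ·
  covered (3 px):
    · · · · · · · · · ·
    · · · · # · · · · ·
    · · · # # · · · · ·
    · · · · · · · · · ·
    · · · · · · · · · ·
T2:
  2·area = 15
  edge (15, 10)→(9, 1): d=(-6,-9) top-left  bias=+0
  edge (9, 1)→(14, 6): d=(5,5) right/bottom  bias=-1
  edge (14, 6)→(15, 10): d=(1,4) right/bottom  bias=-1
    (4,0)@(9, 1): e=[0,0,15] → ·  [on edge]
    (5,1)@(11, 3): e=[6,0,9] → ·  [on edge]
    (6,2)@(13, 5): e=[12,0,3] → ·  [on edge]
    (6,3)@(13, 7): e=[0,10,5] → #  [on edge]
    (7,3)@(15, 7): e=[18,0,-3] → ·  [on edge]
    (6,4)@(13, 9): e=[-12,20,7] → ·
    (8,4)@(17, 9): e=[24,0,-9] → ·  [on edge]
  covered (1 px):
    · · · · · · · · · ·
    · · · · · · · · · ·
    · · · · · · · · · ·
    · · · · · · # · · ·
    · · · · · · · · · ·

Z-buffer (winner per pixel, '.' = empty):
  . . . . . . . . . .
  . . . . 1 0 0 . . .
  . . . 1 1 . . . . .
  . . . . . . 2 . . .
  . . . . . . . . . .

Final: -1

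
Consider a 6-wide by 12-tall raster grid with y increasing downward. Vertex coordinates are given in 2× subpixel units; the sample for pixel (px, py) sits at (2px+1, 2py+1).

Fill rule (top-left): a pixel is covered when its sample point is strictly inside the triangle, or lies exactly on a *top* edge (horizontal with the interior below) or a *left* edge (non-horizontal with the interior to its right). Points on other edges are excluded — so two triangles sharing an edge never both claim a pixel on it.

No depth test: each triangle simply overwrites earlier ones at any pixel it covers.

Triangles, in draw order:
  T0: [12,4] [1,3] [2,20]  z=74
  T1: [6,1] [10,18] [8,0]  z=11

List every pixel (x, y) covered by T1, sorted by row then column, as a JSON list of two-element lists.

T0:
  2·area = 186  (B↔C swapped to make it positive)
  edge (12, 4)→(2, 20): d=(-10,16) right/bottom  bias=-1
  edge (2, 20)→(1, 3): d=(-1,-17) top-left  bias=+0
  edge (1, 3)→(12, 4): d=(11,1) right/bottom  bias=-1
    (0,1)@(1, 3): e=[186,0,0] → .  [on edge]
    (1,2)@(3, 5): e=[134,32,20] → X
    (2,2)@(5, 5): e=[102,66,18] → X
    (3,2)@(7, 5): e=[70,100,16] → X
    (4,2)@(9, 5): e=[38,134,14] → X
    (5,2)@(11, 5): e=[6,168,12] → X
    (1,3)@(3, 7): e=[114,30,42] → X
    (5,3)@(11, 7): e=[-14,166,34] → .
    (1,4)@(3, 9): e=[94,28,64] → X
    (4,4)@(9, 9): e=[-2,130,58] → .
    (1,5)@(3, 11): e=[74,26,86] → X
    (4,5)@(9, 11): e=[-22,128,80] → .
  covered (20 px):
    . . . . . .
    . . . . . .
    . X X X X X
    . X X X X .
    . X X X . .
    . X X X . .
    . X X . . .
    . X X . . .
    . X . . . .
    . . . . . .
    . . . . . .
    . . . . . .
T1:
  2·area = 38  (B↔C swapped to make it positive)
  edge (6, 1)→(8, 0): d=(2,-1) top-left  bias=+0
  edge (8, 0)→(10, 18): d=(2,18) right/bottom  bias=-1
  edge (10, 18)→(6, 1): d=(-4,-17) top-left  bias=+0
    (3,0)@(7, 1): e=[1,20,17] → X
    (4,0)@(9, 1): e=[3,-16,51] → .
    (3,1)@(7, 3): e=[5,24,9] → X
    (4,1)@(9, 3): e=[7,-12,43] → .
    (3,2)@(7, 5): e=[9,28,1] → X
    (4,2)@(9, 5): e=[11,-8,35] → .
    (3,3)@(7, 7): e=[13,32,-7] → .
    (4,4)@(9, 9): e=[19,0,19] → .  [on edge]
    (4,5)@(9, 11): e=[23,4,11] → X
    (5,5)@(11, 11): e=[25,-32,45] → .
    (4,6)@(9, 13): e=[27,8,3] → X
    (5,6)@(11, 13): e=[29,-28,37] → .
  covered (5 px):
    . . . X . .
    . . . X . .
    . . . X . .
    . . . . . .
    . . . . . .
    . . . . X .
    . . . . X .
    . . . . . .
    . . . . . .
    . . . . . .
    . . . . . .
    . . . . . .

Result: [[3,0],[3,1],[3,2],[4,5],[4,6]]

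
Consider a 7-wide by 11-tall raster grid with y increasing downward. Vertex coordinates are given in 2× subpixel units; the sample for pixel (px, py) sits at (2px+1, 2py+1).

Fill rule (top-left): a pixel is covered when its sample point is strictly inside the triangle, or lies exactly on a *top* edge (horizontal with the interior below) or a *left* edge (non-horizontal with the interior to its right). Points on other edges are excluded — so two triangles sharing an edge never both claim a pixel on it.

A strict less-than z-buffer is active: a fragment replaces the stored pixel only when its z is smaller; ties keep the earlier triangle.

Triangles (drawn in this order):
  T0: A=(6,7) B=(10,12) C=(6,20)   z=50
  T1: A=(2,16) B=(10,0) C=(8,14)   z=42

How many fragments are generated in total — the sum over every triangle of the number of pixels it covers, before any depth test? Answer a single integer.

T0:
  2·area = 52
  edge (6, 7)→(10, 12): d=(4,5) right/bottom  bias=-1
  edge (10, 12)→(6, 20): d=(-4,8) right/bottom  bias=-1
  edge (6, 20)→(6, 7): d=(0,-13) top-left  bias=+0
    (3,4)@(7, 9): e=[3,36,13] → X
    (4,4)@(9, 9): e=[-7,20,39] → .
    (3,5)@(7, 11): e=[11,28,13] → X
    (4,5)@(9, 11): e=[1,12,39] → X
    (5,5)@(11, 11): e=[-9,-4,65] → .
    (3,6)@(7, 13): e=[19,20,13] → X
    (5,6)@(11, 13): e=[-1,-12,65] → .
    (3,7)@(7, 15): e=[27,12,13] → X
    (4,7)@(9, 15): e=[17,-4,39] → .
    (3,8)@(7, 17): e=[35,4,13] → X
    (4,8)@(9, 17): e=[25,-12,39] → .
    (3,9)@(7, 19): e=[43,-4,13] → .
  covered (7 px):
    . . . . . . .
    . . . . . . .
    . . . . . . .
    . . . . . . .
    . . . X . . .
    . . . X X . .
    . . . X X . .
    . . . X . . .
    . . . X . . .
    . . . . . . .
    . . . . . . .
T1:
  2·area = 80
  edge (2, 16)→(10, 0): d=(8,-16) top-left  bias=+0
  edge (10, 0)→(8, 14): d=(-2,14) right/bottom  bias=-1
  edge (8, 14)→(2, 16): d=(-6,2) right/bottom  bias=-1
    (4,1)@(9, 3): e=[8,8,64] → X
    (5,1)@(11, 3): e=[40,-20,60] → .
    (4,2)@(9, 5): e=[24,4,52] → X
    (5,2)@(11, 5): e=[56,-24,48] → .
    (3,3)@(7, 7): e=[8,28,44] → X
    (4,3)@(9, 7): e=[40,0,40] → .  [on edge]
    (3,4)@(7, 9): e=[24,24,32] → X
    (4,4)@(9, 9): e=[56,-4,28] → .
    (2,5)@(5, 11): e=[8,48,24] → X
    (4,5)@(9, 11): e=[72,-8,16] → .
    (2,6)@(5, 13): e=[24,44,12] → X
    (4,6)@(9, 13): e=[88,-12,4] → .
    (5,6)@(11, 13): e=[120,-40,0] → .  [on edge]
    (2,7)@(5, 15): e=[40,40,0] → .  [on edge]
    (3,10)@(7, 21): e=[120,0,-40] → .  [on edge]
  covered (9 px):
    . . . . . . .
    . . . . X . .
    . . . . X . .
    . . . X . . .
    . . . X . . .
    . . X X . . .
    . . X X . . .
    . X . . . . .
    . . . . . . .
    . . . . . . .
    . . . . . . .

Final: 16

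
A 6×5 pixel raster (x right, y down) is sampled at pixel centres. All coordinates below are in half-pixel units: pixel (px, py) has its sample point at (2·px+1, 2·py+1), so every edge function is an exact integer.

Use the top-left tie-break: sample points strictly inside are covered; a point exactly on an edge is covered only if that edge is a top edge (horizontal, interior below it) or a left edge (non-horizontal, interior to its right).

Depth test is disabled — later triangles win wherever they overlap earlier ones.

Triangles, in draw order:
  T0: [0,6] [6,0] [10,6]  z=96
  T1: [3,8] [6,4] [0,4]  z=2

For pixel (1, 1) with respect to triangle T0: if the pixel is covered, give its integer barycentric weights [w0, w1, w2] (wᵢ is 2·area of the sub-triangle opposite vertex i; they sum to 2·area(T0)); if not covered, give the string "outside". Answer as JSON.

T0:
  2·area = 60
  edge (0, 6)→(6, 0): d=(6,-6) top-left  bias=+0
  edge (6, 0)→(10, 6): d=(4,6) right/bottom  bias=-1
  edge (10, 6)→(0, 6): d=(-10,0) right/bottom  bias=-1
    (2,0)@(5, 1): e=[0,10,50] → █  [on edge]
    (3,0)@(7, 1): e=[12,-2,50] → ·
    (1,1)@(3, 3): e=[0,30,30] → █  [on edge]
    (3,1)@(7, 3): e=[24,6,30] → █
    (4,1)@(9, 3): e=[36,-6,30] → ·
    (0,2)@(1, 5): e=[0,50,10] → █  [on edge]
    (4,2)@(9, 5): e=[48,2,10] → █
    (5,2)@(11, 5): e=[60,-10,10] → ·
    (0,3)@(1, 7): e=[12,58,-10] → ·
    (1,3)@(3, 7): e=[24,46,-10] → ·
    (2,3)@(5, 7): e=[36,34,-10] → ·
    (3,3)@(7, 7): e=[48,22,-10] → ·
  covered (9 px):
    · · █ · · ·
    · █ █ █ · ·
    █ █ █ █ █ ·
    · · · · · ·
    · · · · · ·
T1:
  2·area = 24  (B↔C swapped to make it positive)
  edge (3, 8)→(0, 4): d=(-3,-4) top-left  bias=+0
  edge (0, 4)→(6, 4): d=(6,0) top-left  bias=+0
  edge (6, 4)→(3, 8): d=(-3,4) right/bottom  bias=-1
    (0,2)@(1, 5): e=[1,6,17] → █
    (1,2)@(3, 5): e=[9,6,9] → █
    (2,2)@(5, 5): e=[17,6,1] → █
    (3,2)@(7, 5): e=[25,6,-7] → ·
    (0,3)@(1, 7): e=[-5,18,11] → ·
    (1,3)@(3, 7): e=[3,18,3] → █
    (2,3)@(5, 7): e=[11,18,-5] → ·
    (1,4)@(3, 9): e=[-3,30,-3] → ·
  covered (4 px):
    · · · · · ·
    · · · · · ·
    █ █ █ · · ·
    · █ · · · ·
    · · · · · ·

Result: [30,30,0]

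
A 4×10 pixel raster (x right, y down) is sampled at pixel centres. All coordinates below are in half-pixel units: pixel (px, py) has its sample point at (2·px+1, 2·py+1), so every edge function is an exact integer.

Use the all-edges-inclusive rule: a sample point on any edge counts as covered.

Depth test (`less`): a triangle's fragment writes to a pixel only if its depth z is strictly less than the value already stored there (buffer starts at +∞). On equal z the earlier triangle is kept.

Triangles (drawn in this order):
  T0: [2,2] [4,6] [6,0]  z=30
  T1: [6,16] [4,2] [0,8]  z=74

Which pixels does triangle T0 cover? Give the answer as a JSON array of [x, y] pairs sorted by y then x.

T0:
  2·area = 20  (B↔C swapped to make it positive)
  edge (2, 2)→(6, 0): d=(4,-2) inclusive
  edge (6, 0)→(4, 6): d=(-2,6) inclusive
  edge (4, 6)→(2, 2): d=(-2,-4) inclusive
    (2,0)@(5, 1): e=[2,4,14] → █
    (3,0)@(7, 1): e=[6,-8,22] → ·
    (1,1)@(3, 3): e=[6,12,2] → █
    (2,1)@(5, 3): e=[10,0,10] → █  [on edge]
    (3,1)@(7, 3): e=[14,-12,18] → ·
    (1,2)@(3, 5): e=[14,8,-2] → ·
    (2,2)@(5, 5): e=[18,-4,6] → ·
    (1,4)@(3, 9): e=[30,0,-10] → ·  [on edge]
    (0,7)@(1, 15): e=[50,0,-30] → ·  [on edge]
  covered (3 px):
    · · █ ·
    · █ █ ·
    · · · ·
    · · · ·
    · · · ·
    · · · ·
    · · · ·
    · · · ·
    · · · ·
    · · · ·
T1:
  2·area = 68  (B↔C swapped to make it positive)
  edge (6, 16)→(0, 8): d=(-6,-8) inclusive
  edge (0, 8)→(4, 2): d=(4,-6) inclusive
  edge (4, 2)→(6, 16): d=(2,14) inclusive
    (1,2)@(3, 5): e=[42,6,20] → █
    (2,2)@(5, 5): e=[58,18,-8] → ·
    (0,3)@(1, 7): e=[14,2,52] → █
    (2,3)@(5, 7): e=[46,26,-4] → ·
    (0,4)@(1, 9): e=[2,10,56] → █
    (2,4)@(5, 9): e=[34,34,0] → █  [on edge]
    (3,4)@(7, 9): e=[50,46,-28] → ·
    (0,5)@(1, 11): e=[-10,18,60] → ·
    (1,5)@(3, 11): e=[6,30,32] → █
    (3,5)@(7, 11): e=[38,54,-24] → ·
    (1,6)@(3, 13): e=[-6,38,36] → ·
    (2,6)@(5, 13): e=[10,50,8] → █
  covered (9 px):
    · · · ·
    · · · ·
    · █ · ·
    █ █ · ·
    █ █ █ ·
    · █ █ ·
    · · █ ·
    · · · ·
    · · · ·
    · · · ·

Final: [[2,0],[1,1],[2,1]]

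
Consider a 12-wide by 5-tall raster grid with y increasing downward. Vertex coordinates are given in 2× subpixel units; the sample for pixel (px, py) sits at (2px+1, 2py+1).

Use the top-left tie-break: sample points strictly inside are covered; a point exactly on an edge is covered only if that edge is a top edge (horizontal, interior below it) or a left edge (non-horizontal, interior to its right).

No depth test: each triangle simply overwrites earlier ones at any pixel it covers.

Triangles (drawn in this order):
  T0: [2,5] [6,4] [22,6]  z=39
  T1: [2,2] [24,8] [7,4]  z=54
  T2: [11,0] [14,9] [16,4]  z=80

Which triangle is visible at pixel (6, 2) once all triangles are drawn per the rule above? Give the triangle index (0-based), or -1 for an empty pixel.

T0:
  2·area = 24
  edge (2, 5)→(6, 4): d=(4,-1) top-left  bias=+0
  edge (6, 4)→(22, 6): d=(16,2) right/bottom  bias=-1
  edge (22, 6)→(2, 5): d=(-20,-1) top-left  bias=+0
    (1,2)@(3, 5): e=[1,22,1] → █
    (2,2)@(5, 5): e=[3,18,3] → █
    (3,2)@(7, 5): e=[5,14,5] → █
    (4,2)@(9, 5): e=[7,10,7] → █
    (5,2)@(11, 5): e=[9,6,9] → █
    (6,2)@(13, 5): e=[11,2,11] → █
    (7,2)@(15, 5): e=[13,-2,13] → ·
    (1,3)@(3, 7): e=[9,54,-39] → ·
    (2,3)@(5, 7): e=[11,50,-37] → ·
    (3,3)@(7, 7): e=[13,46,-35] → ·
    (4,3)@(9, 7): e=[15,42,-33] → ·
    (5,3)@(11, 7): e=[17,38,-31] → ·
  covered (6 px):
    · · · · · · · · · · · ·
    · · · · · · · · · · · ·
    · █ █ █ █ █ █ · · · · ·
    · · · · · · · · · · · ·
    · · · · · · · · · · · ·
T1:
  2·area = 14
  edge (2, 2)→(24, 8): d=(22,6) right/bottom  bias=-1
  edge (24, 8)→(7, 4): d=(-17,-4) top-left  bias=+0
  edge (7, 4)→(2, 2): d=(-5,-2) top-left  bias=+0
    (2,1)@(5, 3): e=[4,9,1] → █
    (3,1)@(7, 3): e=[-8,17,5] → ·
    (2,2)@(5, 5): e=[48,-25,-9] → ·
    (6,2)@(13, 5): e=[0,7,7] → ·  [on edge]
  covered (1 px):
    · · · · · · · · · · · ·
    · · █ · · · · · · · · ·
    · · · · · · · · · · · ·
    · · · · · · · · · · · ·
    · · · · · · · · · · · ·
T2:
  2·area = 33  (B↔C swapped to make it positive)
  edge (11, 0)→(16, 4): d=(5,4) right/bottom  bias=-1
  edge (16, 4)→(14, 9): d=(-2,5) right/bottom  bias=-1
  edge (14, 9)→(11, 0): d=(-3,-9) top-left  bias=+0
    (6,1)@(13, 3): e=[7,17,9] → █
    (7,1)@(15, 3): e=[-1,7,27] → ·
    (6,2)@(13, 5): e=[17,13,3] → █
    (7,2)@(15, 5): e=[9,3,21] → █
    (8,2)@(17, 5): e=[1,-7,39] → ·
    (6,3)@(13, 7): e=[27,9,-3] → ·
    (7,3)@(15, 7): e=[19,-1,15] → ·
  covered (3 px):
    · · · · · · · · · · · ·
    · · · · · · █ · · · · ·
    · · · · · · █ █ · · · ·
    · · · · · · · · · · · ·
    · · · · · · · · · · · ·

Z-buffer (winner per pixel, '.' = empty):
  . . . . . . . . . . . .
  . . 1 . . . 2 . . . . .
  . 0 0 0 0 0 2 2 . . . .
  . . . . . . . . . . . .
  . . . . . . . . . . . .

Result: 2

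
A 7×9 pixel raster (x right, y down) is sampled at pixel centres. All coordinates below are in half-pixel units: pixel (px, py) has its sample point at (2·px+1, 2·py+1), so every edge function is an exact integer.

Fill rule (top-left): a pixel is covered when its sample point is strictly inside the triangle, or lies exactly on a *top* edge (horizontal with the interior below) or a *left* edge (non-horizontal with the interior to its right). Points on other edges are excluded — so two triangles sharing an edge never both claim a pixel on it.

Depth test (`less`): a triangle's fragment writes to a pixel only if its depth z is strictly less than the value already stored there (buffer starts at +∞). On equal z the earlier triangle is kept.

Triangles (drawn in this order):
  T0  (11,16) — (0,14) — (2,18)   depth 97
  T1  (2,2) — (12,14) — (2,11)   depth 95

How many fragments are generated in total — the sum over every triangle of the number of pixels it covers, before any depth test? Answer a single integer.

T0:
  2·area = 40  (B↔C swapped to make it positive)
  edge (11, 16)→(2, 18): d=(-9,2) right/bottom  bias=-1
  edge (2, 18)→(0, 14): d=(-2,-4) top-left  bias=+0
  edge (0, 14)→(11, 16): d=(11,2) right/bottom  bias=-1
    (0,7)@(1, 15): e=[29,2,9] → #
    (1,7)@(3, 15): e=[25,10,5] → #
    (2,7)@(5, 15): e=[21,18,1] → #
    (3,7)@(7, 15): e=[17,26,-3] → ·
    (0,8)@(1, 17): e=[11,-2,31] → ·
    (1,8)@(3, 17): e=[7,6,27] → #
    (3,8)@(7, 17): e=[-1,22,19] → ·
  covered (5 px):
    · · · · · · ·
    · · · · · · ·
    · · · · · · ·
    · · · · · · ·
    · · · · · · ·
    · · · · · · ·
    · · · · · · ·
    # # # · · · ·
    · # # · · · ·
T1:
  2·area = 90
  edge (2, 2)→(12, 14): d=(10,12) right/bottom  bias=-1
  edge (12, 14)→(2, 11): d=(-10,-3) top-left  bias=+0
  edge (2, 11)→(2, 2): d=(0,-9) top-left  bias=+0
    (1,2)@(3, 5): e=[18,63,9] → #
    (2,2)@(5, 5): e=[-6,69,27] → ·
    (1,3)@(3, 7): e=[38,43,9] → #
    (2,3)@(5, 7): e=[14,49,27] → #
    (3,3)@(7, 7): e=[-10,55,45] → ·
    (1,4)@(3, 9): e=[58,23,9] → #
    (3,4)@(7, 9): e=[10,35,45] → #
    (4,4)@(9, 9): e=[-14,41,63] → ·
    (1,5)@(3, 11): e=[78,3,9] → #
    (4,5)@(9, 11): e=[6,21,63] → #
    (5,5)@(11, 11): e=[-18,27,81] → ·
    (1,6)@(3, 13): e=[98,-17,9] → ·
  covered (12 px):
    · · · · · · ·
    · · · · · · ·
    · # · · · · ·
    · # # · · · ·
    · # # # · · ·
    · # # # # · ·
    · · · · # # ·
    · · · · · · ·
    · · · · · · ·

Final: 17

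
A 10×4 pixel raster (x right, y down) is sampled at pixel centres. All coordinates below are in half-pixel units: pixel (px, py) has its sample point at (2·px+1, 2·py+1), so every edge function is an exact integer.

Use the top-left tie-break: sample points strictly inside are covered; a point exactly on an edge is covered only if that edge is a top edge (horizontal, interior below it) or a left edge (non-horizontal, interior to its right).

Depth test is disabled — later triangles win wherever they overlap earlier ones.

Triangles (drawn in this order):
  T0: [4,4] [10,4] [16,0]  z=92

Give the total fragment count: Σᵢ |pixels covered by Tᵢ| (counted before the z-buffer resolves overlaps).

T0:
  2·area = 24  (B↔C swapped to make it positive)
  edge (4, 4)→(16, 0): d=(12,-4) top-left  bias=+0
  edge (16, 0)→(10, 4): d=(-6,4) right/bottom  bias=-1
  edge (10, 4)→(4, 4): d=(-6,0) right/bottom  bias=-1
    (6,0)@(13, 1): e=[0,6,18] → █  [on edge]
    (7,0)@(15, 1): e=[8,-2,18] → ·
    (3,1)@(7, 3): e=[0,18,6] → █  [on edge]
    (4,1)@(9, 3): e=[8,10,6] → █
    (5,1)@(11, 3): e=[16,2,6] → █
    (6,1)@(13, 3): e=[24,-6,6] → ·
    (0,2)@(1, 5): e=[0,30,-6] → ·  [on edge]
    (3,2)@(7, 5): e=[24,6,-6] → ·
    (4,2)@(9, 5): e=[32,-2,-6] → ·
    (5,2)@(11, 5): e=[40,-10,-6] → ·
  covered (4 px):
    · · · · · · █ · · ·
    · · · █ █ █ · · · ·
    · · · · · · · · · ·
    · · · · · · · · · ·

Result: 4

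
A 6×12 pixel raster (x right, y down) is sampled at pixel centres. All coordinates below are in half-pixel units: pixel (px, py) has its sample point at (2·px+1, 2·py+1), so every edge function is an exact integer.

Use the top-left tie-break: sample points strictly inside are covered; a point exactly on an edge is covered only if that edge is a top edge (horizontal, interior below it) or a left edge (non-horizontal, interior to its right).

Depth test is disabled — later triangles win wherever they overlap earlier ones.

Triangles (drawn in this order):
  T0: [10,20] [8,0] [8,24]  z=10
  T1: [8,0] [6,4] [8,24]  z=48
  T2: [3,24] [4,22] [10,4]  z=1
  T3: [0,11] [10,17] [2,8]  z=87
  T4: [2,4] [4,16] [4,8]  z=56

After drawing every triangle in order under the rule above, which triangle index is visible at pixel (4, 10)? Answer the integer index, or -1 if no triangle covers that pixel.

T0:
  2·area = 48  (B↔C swapped to make it positive)
  edge (10, 20)→(8, 24): d=(-2,4) right/bottom  bias=-1
  edge (8, 24)→(8, 0): d=(0,-24) top-left  bias=+0
  edge (8, 0)→(10, 20): d=(2,20) right/bottom  bias=-1
    (4,5)@(9, 11): e=[22,24,2] → █
    (5,5)@(11, 11): e=[14,72,-38] → ·
    (4,6)@(9, 13): e=[18,24,6] → █
    (5,6)@(11, 13): e=[10,72,-34] → ·
    (4,7)@(9, 15): e=[14,24,10] → █
    (5,7)@(11, 15): e=[6,72,-30] → ·
    (4,8)@(9, 17): e=[10,24,14] → █
    (5,8)@(11, 17): e=[2,72,-26] → ·
    (4,9)@(9, 19): e=[6,24,18] → █
    (5,9)@(11, 19): e=[-2,72,-22] → ·
    (4,10)@(9, 21): e=[2,24,22] → █
    (5,10)@(11, 21): e=[-6,72,-18] → ·
  covered (6 px):
    · · · · · ·
    · · · · · ·
    · · · · · ·
    · · · · · ·
    · · · · · ·
    · · · · █ ·
    · · · · █ ·
    · · · · █ ·
    · · · · █ ·
    · · · · █ ·
    · · · · █ ·
    · · · · · ·
T1:
  2·area = 48  (B↔C swapped to make it positive)
  edge (8, 0)→(8, 24): d=(0,24) right/bottom  bias=-1
  edge (8, 24)→(6, 4): d=(-2,-20) top-left  bias=+0
  edge (6, 4)→(8, 0): d=(2,-4) top-left  bias=+0
    (3,1)@(7, 3): e=[24,22,2] → █
    (4,1)@(9, 3): e=[-24,62,10] → ·
    (3,2)@(7, 5): e=[24,18,6] → █
    (4,2)@(9, 5): e=[-24,58,14] → ·
    (3,3)@(7, 7): e=[24,14,10] → █
    (4,3)@(9, 7): e=[-24,54,18] → ·
    (3,4)@(7, 9): e=[24,10,14] → █
    (4,4)@(9, 9): e=[-24,50,22] → ·
    (3,5)@(7, 11): e=[24,6,18] → █
    (4,5)@(9, 11): e=[-24,46,26] → ·
    (3,6)@(7, 13): e=[24,2,22] → █
    (4,6)@(9, 13): e=[-24,42,30] → ·
  covered (6 px):
    · · · · · ·
    · · · █ · ·
    · · · █ · ·
    · · · █ · ·
    · · · █ · ·
    · · · █ · ·
    · · · █ · ·
    · · · · · ·
    · · · · · ·
    · · · · · ·
    · · · · · ·
    · · · · · ·
T2:
  2·area = 6  (B↔C swapped to make it positive)
  edge (3, 24)→(10, 4): d=(7,-20) top-left  bias=+0
  edge (10, 4)→(4, 22): d=(-6,18) right/bottom  bias=-1
  edge (4, 22)→(3, 24): d=(-1,2) right/bottom  bias=-1
    (5,0)@(11, 1): e=[-1,0,7] → ·  [on edge]
    (4,3)@(9, 7): e=[1,0,5] → ·  [on edge]
    (3,6)@(7, 13): e=[3,0,3] → ·  [on edge]
    (2,9)@(5, 19): e=[5,0,1] → ·  [on edge]
  covered (0 px):
    · · · · · ·
    · · · · · ·
    · · · · · ·
    · · · · · ·
    · · · · · ·
    · · · · · ·
    · · · · · ·
    · · · · · ·
    · · · · · ·
    · · · · · ·
    · · · · · ·
    · · · · · ·
T3:
  2·area = 42  (B↔C swapped to make it positive)
  edge (0, 11)→(2, 8): d=(2,-3) top-left  bias=+0
  edge (2, 8)→(10, 17): d=(8,9) right/bottom  bias=-1
  edge (10, 17)→(0, 11): d=(-10,-6) top-left  bias=+0
    (0,5)@(1, 11): e=[3,33,6] → █
    (1,5)@(3, 11): e=[9,15,18] → █
    (2,5)@(5, 11): e=[15,-3,30] → ·
    (0,6)@(1, 13): e=[7,49,-14] → ·
    (1,6)@(3, 13): e=[13,31,-2] → ·
    (2,6)@(5, 13): e=[19,13,10] → █
    (3,6)@(7, 13): e=[25,-5,22] → ·
    (2,7)@(5, 15): e=[23,29,-10] → ·
    (3,7)@(7, 15): e=[29,11,2] → █
    (4,7)@(9, 15): e=[35,-7,14] → ·
    (3,8)@(7, 17): e=[33,27,-18] → ·
  covered (4 px):
    · · · · · ·
    · · · · · ·
    · · · · · ·
    · · · · · ·
    · · · · · ·
    █ █ · · · ·
    · · █ · · ·
    · · · █ · ·
    · · · · · ·
    · · · · · ·
    · · · · · ·
    · · · · · ·
T4:
  2·area = 16  (B↔C swapped to make it positive)
  edge (2, 4)→(4, 8): d=(2,4) right/bottom  bias=-1
  edge (4, 8)→(4, 16): d=(0,8) right/bottom  bias=-1
  edge (4, 16)→(2, 4): d=(-2,-12) top-left  bias=+0
    (1,3)@(3, 7): e=[2,8,6] → █
    (2,3)@(5, 7): e=[-6,-8,30] → ·
    (1,4)@(3, 9): e=[6,8,2] → █
    (2,4)@(5, 9): e=[-2,-8,26] → ·
    (1,5)@(3, 11): e=[10,8,-2] → ·
  covered (2 px):
    · · · · · ·
    · · · · · ·
    · · · · · ·
    · █ · · · ·
    · █ · · · ·
    · · · · · ·
    · · · · · ·
    · · · · · ·
    · · · · · ·
    · · · · · ·
    · · · · · ·
    · · · · · ·

Z-buffer (winner per pixel, '.' = empty):
  . . . . . .
  . . . 1 . .
  . . . 1 . .
  . 4 . 1 . .
  . 4 . 1 . .
  3 3 . 1 0 .
  . . 3 1 0 .
  . . . 3 0 .
  . . . . 0 .
  . . . . 0 .
  . . . . 0 .
  . . . . . .

Final: 0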